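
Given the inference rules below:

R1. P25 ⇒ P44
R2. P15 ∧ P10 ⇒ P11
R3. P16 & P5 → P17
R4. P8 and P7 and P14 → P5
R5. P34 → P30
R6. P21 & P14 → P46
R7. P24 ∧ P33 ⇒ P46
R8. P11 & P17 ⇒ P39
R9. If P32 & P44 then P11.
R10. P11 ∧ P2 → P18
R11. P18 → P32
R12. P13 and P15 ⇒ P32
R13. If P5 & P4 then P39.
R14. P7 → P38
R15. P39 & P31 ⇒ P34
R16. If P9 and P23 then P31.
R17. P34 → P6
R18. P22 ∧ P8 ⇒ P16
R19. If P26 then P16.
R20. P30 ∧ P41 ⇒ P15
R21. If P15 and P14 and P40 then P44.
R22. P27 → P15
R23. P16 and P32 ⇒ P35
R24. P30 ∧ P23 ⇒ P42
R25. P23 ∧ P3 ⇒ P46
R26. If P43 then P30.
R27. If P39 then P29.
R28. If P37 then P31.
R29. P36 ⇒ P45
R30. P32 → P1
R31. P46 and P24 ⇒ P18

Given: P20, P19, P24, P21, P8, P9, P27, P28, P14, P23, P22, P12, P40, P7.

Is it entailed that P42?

P5  (by R4: P8, P7, P14)
P46  (by R6: P21, P14)
P31  (by R16: P9, P23)
P16  (by R18: P22, P8)
P15  (by R22: P27)
P18  (by R31: P46, P24)
P17  (by R3: P16, P5)
P32  (by R11: P18)
P44  (by R21: P15, P14, P40)
P11  (by R9: P32, P44)
P39  (by R8: P11, P17)
P34  (by R15: P39, P31)
P30  (by R5: P34)
P42  (by R24: P30, P23)

Yes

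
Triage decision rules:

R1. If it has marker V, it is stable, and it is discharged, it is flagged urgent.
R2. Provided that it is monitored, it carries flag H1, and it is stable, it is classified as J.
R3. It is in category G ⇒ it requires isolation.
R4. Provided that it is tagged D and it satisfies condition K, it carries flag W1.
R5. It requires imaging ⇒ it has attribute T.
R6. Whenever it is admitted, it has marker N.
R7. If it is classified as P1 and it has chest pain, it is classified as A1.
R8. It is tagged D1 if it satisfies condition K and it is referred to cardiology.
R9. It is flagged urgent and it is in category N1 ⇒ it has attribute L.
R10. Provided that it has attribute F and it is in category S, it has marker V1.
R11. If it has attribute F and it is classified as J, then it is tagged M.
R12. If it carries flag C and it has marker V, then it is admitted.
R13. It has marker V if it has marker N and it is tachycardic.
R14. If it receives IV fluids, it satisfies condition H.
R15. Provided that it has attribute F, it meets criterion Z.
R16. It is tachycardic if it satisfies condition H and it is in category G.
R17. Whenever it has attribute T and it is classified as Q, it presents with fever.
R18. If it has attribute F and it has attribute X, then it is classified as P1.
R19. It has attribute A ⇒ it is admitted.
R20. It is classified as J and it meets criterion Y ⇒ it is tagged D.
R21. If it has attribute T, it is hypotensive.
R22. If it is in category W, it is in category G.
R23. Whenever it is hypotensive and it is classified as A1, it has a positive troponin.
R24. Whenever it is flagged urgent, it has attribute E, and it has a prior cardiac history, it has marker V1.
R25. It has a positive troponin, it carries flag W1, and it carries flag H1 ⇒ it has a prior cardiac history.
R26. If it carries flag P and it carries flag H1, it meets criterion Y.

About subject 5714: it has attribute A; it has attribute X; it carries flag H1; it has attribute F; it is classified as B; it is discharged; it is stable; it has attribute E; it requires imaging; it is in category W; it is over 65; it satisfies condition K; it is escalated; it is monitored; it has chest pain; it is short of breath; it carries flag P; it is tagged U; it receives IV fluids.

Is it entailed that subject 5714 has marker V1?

By R2 (it is monitored, it carries flag H1, it is stable): it is classified as J.
By R5 (it requires imaging): it has attribute T.
By R14 (it receives IV fluids): it satisfies condition H.
By R18 (it has attribute F, it has attribute X): it is classified as P1.
By R19 (it has attribute A): it is admitted.
By R21 (it has attribute T): it is hypotensive.
By R22 (it is in category W): it is in category G.
By R26 (it carries flag P, it carries flag H1): it meets criterion Y.
By R6 (it is admitted): it has marker N.
By R7 (it is classified as P1, it has chest pain): it is classified as A1.
By R16 (it satisfies condition H, it is in category G): it is tachycardic.
By R20 (it is classified as J, it meets criterion Y): it is tagged D.
By R23 (it is hypotensive, it is classified as A1): it has a positive troponin.
By R4 (it is tagged D, it satisfies condition K): it carries flag W1.
By R13 (it has marker N, it is tachycardic): it has marker V.
By R25 (it has a positive troponin, it carries flag W1, it carries flag H1): it has a prior cardiac history.
By R1 (it has marker V, it is stable, it is discharged): it is flagged urgent.
By R24 (it is flagged urgent, it has attribute E, it has a prior cardiac history): it has marker V1.

Yes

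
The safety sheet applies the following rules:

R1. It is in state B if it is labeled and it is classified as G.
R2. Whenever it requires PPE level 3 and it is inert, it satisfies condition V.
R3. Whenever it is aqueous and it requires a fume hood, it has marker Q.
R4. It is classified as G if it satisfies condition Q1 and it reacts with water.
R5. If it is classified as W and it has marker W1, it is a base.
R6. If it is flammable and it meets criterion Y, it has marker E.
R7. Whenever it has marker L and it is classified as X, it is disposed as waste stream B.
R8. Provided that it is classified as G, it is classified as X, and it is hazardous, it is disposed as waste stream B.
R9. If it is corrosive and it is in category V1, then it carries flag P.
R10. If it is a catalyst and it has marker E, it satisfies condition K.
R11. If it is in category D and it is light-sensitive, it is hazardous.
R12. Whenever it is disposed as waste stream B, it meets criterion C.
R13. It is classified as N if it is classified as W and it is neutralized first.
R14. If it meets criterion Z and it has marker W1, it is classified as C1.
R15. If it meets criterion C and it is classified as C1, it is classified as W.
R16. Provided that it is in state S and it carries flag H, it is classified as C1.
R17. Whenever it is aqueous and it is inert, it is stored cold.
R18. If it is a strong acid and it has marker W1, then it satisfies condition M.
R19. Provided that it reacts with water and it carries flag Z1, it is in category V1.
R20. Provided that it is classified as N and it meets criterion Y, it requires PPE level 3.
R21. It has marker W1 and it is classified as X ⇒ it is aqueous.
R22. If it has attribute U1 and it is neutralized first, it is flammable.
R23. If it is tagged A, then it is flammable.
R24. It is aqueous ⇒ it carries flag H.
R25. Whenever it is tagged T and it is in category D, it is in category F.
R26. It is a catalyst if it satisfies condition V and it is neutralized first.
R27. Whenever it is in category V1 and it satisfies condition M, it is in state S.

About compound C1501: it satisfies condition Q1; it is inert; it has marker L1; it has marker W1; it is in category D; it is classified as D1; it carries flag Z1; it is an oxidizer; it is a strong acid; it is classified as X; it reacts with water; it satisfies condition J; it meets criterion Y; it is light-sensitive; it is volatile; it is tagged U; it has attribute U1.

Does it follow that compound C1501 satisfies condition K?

Forward chaining from the given facts derives: is classified as G, is hazardous, satisfies condition M, is in category V1, is aqueous, carries flag H, is in state S, is disposed as waste stream B, meets criterion C, is classified as C1, is stored cold, is classified as W, is a base.
The only rule concluding "it satisfies condition K" is R10, which needs "it is a catalyst"; that is never established.

No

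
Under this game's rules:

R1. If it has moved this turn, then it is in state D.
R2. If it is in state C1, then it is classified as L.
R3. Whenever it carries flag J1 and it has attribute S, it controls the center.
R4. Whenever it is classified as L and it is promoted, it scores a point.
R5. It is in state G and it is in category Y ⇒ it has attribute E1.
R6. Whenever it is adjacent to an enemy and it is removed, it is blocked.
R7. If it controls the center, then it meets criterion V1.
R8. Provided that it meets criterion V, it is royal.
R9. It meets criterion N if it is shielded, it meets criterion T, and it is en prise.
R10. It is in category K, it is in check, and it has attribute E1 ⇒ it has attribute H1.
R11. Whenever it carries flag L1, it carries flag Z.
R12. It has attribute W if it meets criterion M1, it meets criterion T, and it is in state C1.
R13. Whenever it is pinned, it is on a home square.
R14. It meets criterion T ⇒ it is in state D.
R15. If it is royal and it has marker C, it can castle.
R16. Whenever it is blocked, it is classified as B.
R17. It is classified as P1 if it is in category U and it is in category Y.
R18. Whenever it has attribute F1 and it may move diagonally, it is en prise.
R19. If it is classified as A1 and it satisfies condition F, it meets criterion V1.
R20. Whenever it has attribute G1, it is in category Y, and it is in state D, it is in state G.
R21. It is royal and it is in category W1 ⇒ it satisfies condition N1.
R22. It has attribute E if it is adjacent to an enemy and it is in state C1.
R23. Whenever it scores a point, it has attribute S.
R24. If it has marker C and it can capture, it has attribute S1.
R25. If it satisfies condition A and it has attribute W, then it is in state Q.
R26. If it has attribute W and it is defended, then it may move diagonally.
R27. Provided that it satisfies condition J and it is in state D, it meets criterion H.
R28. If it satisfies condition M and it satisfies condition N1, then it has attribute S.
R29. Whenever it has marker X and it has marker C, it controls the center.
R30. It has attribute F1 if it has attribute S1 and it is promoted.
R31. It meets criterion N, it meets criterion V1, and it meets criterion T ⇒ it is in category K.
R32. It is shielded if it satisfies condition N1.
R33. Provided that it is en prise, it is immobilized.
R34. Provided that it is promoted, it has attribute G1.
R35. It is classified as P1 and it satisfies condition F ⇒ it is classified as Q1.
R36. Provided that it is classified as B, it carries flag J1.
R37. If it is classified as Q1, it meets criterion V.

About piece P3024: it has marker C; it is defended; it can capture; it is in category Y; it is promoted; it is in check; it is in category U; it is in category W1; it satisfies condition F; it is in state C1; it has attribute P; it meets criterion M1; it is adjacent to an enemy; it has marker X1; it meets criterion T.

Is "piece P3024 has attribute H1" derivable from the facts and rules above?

No

Forward chaining from the given facts derives: is classified as L, scores a point, has attribute W, is in state D, is classified as P1, has attribute E, has attribute S, has attribute S1, may move diagonally, has attribute F1, has attribute G1, is classified as Q1, meets criterion V, is royal, can castle, is en prise, is in state G, satisfies condition N1, is shielded, is immobilized, has attribute E1, meets criterion N.
The only rule concluding "it has attribute H1" is R10, which needs "it is in category K"; that is never established.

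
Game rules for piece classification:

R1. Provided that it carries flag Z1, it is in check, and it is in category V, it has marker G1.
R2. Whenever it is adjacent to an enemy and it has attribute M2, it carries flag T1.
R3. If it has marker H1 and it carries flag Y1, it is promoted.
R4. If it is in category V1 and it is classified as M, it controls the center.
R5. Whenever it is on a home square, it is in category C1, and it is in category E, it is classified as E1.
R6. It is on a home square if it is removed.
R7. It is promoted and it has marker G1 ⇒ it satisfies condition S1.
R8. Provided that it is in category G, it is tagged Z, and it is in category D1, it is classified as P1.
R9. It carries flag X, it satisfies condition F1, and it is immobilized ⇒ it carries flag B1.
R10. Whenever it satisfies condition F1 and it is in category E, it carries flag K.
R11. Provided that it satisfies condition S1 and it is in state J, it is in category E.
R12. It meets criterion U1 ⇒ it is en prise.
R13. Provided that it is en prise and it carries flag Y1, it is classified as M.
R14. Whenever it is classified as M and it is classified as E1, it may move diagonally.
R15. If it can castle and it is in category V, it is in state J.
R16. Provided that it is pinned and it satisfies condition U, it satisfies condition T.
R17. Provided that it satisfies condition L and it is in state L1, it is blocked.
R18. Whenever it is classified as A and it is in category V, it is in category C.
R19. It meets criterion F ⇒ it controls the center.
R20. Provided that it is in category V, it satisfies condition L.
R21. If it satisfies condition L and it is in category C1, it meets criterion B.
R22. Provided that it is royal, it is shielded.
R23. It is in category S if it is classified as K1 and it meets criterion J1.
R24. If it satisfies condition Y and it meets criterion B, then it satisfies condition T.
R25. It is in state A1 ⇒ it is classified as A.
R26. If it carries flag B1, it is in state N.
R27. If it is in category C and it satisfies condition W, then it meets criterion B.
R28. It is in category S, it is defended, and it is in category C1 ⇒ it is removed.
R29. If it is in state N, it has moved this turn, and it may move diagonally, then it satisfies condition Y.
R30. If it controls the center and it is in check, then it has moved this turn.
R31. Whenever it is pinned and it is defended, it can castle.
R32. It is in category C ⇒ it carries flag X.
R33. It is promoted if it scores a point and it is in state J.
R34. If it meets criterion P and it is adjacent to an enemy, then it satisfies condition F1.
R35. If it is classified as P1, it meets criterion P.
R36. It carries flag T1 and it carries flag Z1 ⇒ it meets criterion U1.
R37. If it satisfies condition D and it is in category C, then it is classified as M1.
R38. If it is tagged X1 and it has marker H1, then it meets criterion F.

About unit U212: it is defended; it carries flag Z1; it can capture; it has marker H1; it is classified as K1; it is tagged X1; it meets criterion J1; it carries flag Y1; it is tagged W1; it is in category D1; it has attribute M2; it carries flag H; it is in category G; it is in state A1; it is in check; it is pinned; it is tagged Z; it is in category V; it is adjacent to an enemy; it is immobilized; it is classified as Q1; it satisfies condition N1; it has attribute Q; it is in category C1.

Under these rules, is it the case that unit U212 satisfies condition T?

Yes

By R1 (it carries flag Z1, it is in check, it is in category V): it has marker G1.
By R2 (it is adjacent to an enemy, it has attribute M2): it carries flag T1.
By R3 (it has marker H1, it carries flag Y1): it is promoted.
By R7 (it is promoted, it has marker G1): it satisfies condition S1.
By R8 (it is in category G, it is tagged Z, it is in category D1): it is classified as P1.
By R20 (it is in category V): it satisfies condition L.
By R21 (it satisfies condition L, it is in category C1): it meets criterion B.
By R23 (it is classified as K1, it meets criterion J1): it is in category S.
By R25 (it is in state A1): it is classified as A.
By R28 (it is in category S, it is defended, it is in category C1): it is removed.
By R31 (it is pinned, it is defended): it can castle.
By R35 (it is classified as P1): it meets criterion P.
By R36 (it carries flag T1, it carries flag Z1): it meets criterion U1.
By R38 (it is tagged X1, it has marker H1): it meets criterion F.
By R6 (it is removed): it is on a home square.
By R12 (it meets criterion U1): it is en prise.
By R13 (it is en prise, it carries flag Y1): it is classified as M.
By R15 (it can castle, it is in category V): it is in state J.
By R18 (it is classified as A, it is in category V): it is in category C.
By R19 (it meets criterion F): it controls the center.
By R30 (it controls the center, it is in check): it has moved this turn.
By R32 (it is in category C): it carries flag X.
By R34 (it meets criterion P, it is adjacent to an enemy): it satisfies condition F1.
By R9 (it carries flag X, it satisfies condition F1, it is immobilized): it carries flag B1.
By R11 (it satisfies condition S1, it is in state J): it is in category E.
By R26 (it carries flag B1): it is in state N.
By R5 (it is on a home square, it is in category C1, it is in category E): it is classified as E1.
By R14 (it is classified as M, it is classified as E1): it may move diagonally.
By R29 (it is in state N, it has moved this turn, it may move diagonally): it satisfies condition Y.
By R24 (it satisfies condition Y, it meets criterion B): it satisfies condition T.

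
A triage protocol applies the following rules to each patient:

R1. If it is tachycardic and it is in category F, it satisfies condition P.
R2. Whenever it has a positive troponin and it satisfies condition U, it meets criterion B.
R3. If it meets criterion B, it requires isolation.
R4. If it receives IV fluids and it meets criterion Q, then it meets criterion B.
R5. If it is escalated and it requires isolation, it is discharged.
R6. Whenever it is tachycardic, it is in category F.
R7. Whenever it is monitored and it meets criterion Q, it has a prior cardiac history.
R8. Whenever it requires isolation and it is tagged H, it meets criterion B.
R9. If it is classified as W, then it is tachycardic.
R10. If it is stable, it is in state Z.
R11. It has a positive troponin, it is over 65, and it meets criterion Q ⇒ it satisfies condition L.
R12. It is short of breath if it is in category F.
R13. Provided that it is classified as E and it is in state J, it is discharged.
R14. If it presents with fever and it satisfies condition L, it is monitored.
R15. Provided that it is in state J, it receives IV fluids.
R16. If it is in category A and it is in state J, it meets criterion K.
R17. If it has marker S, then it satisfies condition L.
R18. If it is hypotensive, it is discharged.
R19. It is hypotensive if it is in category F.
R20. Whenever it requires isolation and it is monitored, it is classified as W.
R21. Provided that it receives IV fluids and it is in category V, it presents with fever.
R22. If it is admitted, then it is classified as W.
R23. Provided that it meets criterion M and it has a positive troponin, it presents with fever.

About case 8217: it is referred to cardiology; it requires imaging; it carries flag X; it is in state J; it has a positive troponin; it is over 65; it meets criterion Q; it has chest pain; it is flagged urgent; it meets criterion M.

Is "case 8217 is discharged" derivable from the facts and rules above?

Yes

By R11 (it has a positive troponin, it is over 65, it meets criterion Q): it satisfies condition L.
By R15 (it is in state J): it receives IV fluids.
By R23 (it meets criterion M, it has a positive troponin): it presents with fever.
By R4 (it receives IV fluids, it meets criterion Q): it meets criterion B.
By R14 (it presents with fever, it satisfies condition L): it is monitored.
By R3 (it meets criterion B): it requires isolation.
By R20 (it requires isolation, it is monitored): it is classified as W.
By R9 (it is classified as W): it is tachycardic.
By R6 (it is tachycardic): it is in category F.
By R19 (it is in category F): it is hypotensive.
By R18 (it is hypotensive): it is discharged.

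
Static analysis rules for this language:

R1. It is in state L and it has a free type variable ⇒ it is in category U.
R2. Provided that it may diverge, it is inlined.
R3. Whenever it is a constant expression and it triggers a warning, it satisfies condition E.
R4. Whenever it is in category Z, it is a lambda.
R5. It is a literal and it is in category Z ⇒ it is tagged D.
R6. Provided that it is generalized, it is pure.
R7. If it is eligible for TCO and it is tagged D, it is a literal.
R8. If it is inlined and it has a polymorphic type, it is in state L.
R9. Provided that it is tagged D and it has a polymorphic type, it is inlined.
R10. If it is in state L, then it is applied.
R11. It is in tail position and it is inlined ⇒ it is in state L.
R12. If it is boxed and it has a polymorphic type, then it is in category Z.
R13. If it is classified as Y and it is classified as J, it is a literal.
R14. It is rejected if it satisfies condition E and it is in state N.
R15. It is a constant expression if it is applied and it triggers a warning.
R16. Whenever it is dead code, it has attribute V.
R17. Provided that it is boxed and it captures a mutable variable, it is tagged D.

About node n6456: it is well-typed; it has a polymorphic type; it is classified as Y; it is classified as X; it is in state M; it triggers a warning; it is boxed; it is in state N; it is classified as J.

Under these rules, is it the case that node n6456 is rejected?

By R12 (it is boxed, it has a polymorphic type): it is in category Z.
By R13 (it is classified as Y, it is classified as J): it is a literal.
By R5 (it is a literal, it is in category Z): it is tagged D.
By R9 (it is tagged D, it has a polymorphic type): it is inlined.
By R8 (it is inlined, it has a polymorphic type): it is in state L.
By R10 (it is in state L): it is applied.
By R15 (it is applied, it triggers a warning): it is a constant expression.
By R3 (it is a constant expression, it triggers a warning): it satisfies condition E.
By R14 (it satisfies condition E, it is in state N): it is rejected.

Yes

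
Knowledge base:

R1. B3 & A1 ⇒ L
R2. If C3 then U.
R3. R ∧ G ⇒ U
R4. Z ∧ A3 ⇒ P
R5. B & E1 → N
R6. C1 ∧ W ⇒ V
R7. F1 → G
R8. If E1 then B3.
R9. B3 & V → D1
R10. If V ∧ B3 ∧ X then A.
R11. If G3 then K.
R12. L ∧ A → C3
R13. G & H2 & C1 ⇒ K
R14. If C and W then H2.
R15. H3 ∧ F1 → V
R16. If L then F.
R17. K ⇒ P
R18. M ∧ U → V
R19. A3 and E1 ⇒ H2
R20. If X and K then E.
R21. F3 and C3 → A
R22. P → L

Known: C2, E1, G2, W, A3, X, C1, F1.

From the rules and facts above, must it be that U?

V  (by R6: C1, W)
G  (by R7: F1)
B3  (by R8: E1)
A  (by R10: V, B3, X)
H2  (by R19: A3, E1)
K  (by R13: G, H2, C1)
P  (by R17: K)
L  (by R22: P)
C3  (by R12: L, A)
U  (by R2: C3)

Yes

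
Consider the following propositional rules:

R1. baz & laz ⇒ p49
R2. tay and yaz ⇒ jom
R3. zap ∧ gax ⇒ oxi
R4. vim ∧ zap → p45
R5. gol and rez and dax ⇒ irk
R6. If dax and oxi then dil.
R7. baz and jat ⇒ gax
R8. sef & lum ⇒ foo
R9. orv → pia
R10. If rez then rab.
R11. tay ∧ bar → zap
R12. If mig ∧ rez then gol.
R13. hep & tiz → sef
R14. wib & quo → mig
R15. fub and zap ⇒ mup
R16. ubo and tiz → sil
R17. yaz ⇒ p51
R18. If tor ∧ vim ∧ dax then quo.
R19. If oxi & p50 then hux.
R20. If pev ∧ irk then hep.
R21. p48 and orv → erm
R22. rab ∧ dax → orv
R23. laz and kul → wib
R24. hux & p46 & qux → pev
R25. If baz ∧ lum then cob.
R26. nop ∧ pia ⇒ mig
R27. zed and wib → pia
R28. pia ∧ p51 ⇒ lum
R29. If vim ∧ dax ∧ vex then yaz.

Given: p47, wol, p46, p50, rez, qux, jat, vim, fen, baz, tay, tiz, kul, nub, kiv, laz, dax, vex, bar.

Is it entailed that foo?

No

Forward chaining from the given facts derives: p49, gax, rab, zap, orv, wib, yaz, jom, oxi, p45, dil, pia, p51, hux, pev, lum, cob.
The only rule concluding foo is R8, which needs sef; that is never established.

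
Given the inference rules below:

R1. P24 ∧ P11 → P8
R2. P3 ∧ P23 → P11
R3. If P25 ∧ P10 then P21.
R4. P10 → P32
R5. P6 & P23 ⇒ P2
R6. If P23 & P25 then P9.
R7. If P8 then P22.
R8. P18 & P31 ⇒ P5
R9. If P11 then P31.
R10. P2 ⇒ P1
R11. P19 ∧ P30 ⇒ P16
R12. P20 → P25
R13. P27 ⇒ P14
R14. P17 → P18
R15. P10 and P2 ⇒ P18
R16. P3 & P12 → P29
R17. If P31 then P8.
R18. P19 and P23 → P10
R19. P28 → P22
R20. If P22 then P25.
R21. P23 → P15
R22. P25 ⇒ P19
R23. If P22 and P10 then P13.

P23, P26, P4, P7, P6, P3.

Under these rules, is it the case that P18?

Yes

P11  (by R2: P3, P23)
P2  (by R5: P6, P23)
P31  (by R9: P11)
P8  (by R17: P31)
P22  (by R7: P8)
P25  (by R20: P22)
P19  (by R22: P25)
P10  (by R18: P19, P23)
P18  (by R15: P10, P2)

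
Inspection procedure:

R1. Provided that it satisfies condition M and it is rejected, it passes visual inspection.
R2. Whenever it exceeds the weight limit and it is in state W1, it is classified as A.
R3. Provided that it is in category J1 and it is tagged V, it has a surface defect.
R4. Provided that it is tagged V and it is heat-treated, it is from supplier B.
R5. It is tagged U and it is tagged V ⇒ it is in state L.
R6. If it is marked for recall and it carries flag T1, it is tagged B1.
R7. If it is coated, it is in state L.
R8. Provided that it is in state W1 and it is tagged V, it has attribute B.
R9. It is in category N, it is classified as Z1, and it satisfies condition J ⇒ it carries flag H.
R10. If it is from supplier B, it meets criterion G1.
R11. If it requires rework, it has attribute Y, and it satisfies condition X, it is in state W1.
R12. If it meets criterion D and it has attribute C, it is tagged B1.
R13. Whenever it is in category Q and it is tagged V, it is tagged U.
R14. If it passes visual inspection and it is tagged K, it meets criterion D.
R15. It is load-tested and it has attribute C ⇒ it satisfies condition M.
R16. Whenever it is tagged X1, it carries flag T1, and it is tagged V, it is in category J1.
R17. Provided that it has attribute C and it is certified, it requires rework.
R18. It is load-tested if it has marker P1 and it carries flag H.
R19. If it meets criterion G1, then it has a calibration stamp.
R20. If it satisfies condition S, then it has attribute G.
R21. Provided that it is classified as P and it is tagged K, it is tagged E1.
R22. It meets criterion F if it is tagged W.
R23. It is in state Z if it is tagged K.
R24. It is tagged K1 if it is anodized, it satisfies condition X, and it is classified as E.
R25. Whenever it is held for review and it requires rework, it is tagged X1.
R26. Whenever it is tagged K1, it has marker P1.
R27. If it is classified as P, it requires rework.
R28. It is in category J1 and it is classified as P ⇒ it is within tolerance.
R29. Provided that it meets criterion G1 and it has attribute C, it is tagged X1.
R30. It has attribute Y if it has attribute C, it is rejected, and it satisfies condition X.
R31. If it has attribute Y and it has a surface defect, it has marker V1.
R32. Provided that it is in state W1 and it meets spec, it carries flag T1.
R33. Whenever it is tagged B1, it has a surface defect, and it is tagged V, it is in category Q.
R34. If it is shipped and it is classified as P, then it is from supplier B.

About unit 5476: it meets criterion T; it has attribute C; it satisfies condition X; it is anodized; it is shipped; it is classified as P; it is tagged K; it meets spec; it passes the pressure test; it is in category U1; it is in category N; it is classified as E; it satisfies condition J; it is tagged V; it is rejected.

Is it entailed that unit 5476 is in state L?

No

Forward chaining from the given facts derives: is tagged E1, is in state Z, is tagged K1, has marker P1, requires rework, has attribute Y, is from supplier B, meets criterion G1, is in state W1, has a calibration stamp, is tagged X1, carries flag T1, has attribute B, is in category J1, is within tolerance, has a surface defect, has marker V1.
Rules concluding "it is in state L": R5 needs "it is tagged U"; R7 needs "it is coated" — none of these are established.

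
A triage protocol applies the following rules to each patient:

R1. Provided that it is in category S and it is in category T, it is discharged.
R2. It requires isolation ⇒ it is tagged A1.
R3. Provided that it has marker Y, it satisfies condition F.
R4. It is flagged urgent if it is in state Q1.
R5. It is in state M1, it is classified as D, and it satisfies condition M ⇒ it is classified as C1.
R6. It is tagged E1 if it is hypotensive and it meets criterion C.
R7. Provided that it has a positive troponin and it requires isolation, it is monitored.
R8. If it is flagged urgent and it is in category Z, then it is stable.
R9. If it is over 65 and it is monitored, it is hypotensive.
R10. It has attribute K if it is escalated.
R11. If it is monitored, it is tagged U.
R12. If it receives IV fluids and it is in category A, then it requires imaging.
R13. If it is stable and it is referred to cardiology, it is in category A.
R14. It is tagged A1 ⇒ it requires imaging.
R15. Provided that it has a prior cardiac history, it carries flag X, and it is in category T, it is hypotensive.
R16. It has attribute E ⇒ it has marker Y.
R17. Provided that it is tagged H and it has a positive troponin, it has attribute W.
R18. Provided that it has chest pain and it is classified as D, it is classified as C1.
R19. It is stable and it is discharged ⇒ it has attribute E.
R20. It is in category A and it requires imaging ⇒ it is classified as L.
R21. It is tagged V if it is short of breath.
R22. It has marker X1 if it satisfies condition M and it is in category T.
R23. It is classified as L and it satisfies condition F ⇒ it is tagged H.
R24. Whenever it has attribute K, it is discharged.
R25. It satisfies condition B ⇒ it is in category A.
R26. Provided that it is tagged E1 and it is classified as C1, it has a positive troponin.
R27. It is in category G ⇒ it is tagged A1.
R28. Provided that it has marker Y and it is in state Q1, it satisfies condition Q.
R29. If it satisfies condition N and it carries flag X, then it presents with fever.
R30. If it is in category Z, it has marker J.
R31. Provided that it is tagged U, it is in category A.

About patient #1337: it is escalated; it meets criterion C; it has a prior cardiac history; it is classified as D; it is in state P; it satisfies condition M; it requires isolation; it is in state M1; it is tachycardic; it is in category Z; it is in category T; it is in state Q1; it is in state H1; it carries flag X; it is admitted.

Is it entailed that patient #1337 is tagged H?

Yes

By R2 (it requires isolation): it is tagged A1.
By R4 (it is in state Q1): it is flagged urgent.
By R5 (it is in state M1, it is classified as D, it satisfies condition M): it is classified as C1.
By R8 (it is flagged urgent, it is in category Z): it is stable.
By R10 (it is escalated): it has attribute K.
By R14 (it is tagged A1): it requires imaging.
By R15 (it has a prior cardiac history, it carries flag X, it is in category T): it is hypotensive.
By R24 (it has attribute K): it is discharged.
By R6 (it is hypotensive, it meets criterion C): it is tagged E1.
By R19 (it is stable, it is discharged): it has attribute E.
By R26 (it is tagged E1, it is classified as C1): it has a positive troponin.
By R7 (it has a positive troponin, it requires isolation): it is monitored.
By R11 (it is monitored): it is tagged U.
By R16 (it has attribute E): it has marker Y.
By R31 (it is tagged U): it is in category A.
By R3 (it has marker Y): it satisfies condition F.
By R20 (it is in category A, it requires imaging): it is classified as L.
By R23 (it is classified as L, it satisfies condition F): it is tagged H.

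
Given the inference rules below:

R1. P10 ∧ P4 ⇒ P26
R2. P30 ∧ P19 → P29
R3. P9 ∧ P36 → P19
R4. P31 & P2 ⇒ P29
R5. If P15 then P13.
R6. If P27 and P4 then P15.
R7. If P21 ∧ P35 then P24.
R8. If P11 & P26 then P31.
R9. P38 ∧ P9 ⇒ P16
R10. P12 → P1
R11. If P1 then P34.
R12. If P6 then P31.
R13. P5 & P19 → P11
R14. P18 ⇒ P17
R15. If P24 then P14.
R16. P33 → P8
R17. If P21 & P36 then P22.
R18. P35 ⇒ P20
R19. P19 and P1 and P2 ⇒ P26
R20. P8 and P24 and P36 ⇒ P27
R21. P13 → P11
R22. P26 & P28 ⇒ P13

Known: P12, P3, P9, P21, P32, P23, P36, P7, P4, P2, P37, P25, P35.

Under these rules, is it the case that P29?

Forward chaining from the given facts derives: P19, P24, P1, P34, P14, P22, P20, P26.
Rules concluding P29: R2 needs P30; R4 needs P31 — none of these are established.

No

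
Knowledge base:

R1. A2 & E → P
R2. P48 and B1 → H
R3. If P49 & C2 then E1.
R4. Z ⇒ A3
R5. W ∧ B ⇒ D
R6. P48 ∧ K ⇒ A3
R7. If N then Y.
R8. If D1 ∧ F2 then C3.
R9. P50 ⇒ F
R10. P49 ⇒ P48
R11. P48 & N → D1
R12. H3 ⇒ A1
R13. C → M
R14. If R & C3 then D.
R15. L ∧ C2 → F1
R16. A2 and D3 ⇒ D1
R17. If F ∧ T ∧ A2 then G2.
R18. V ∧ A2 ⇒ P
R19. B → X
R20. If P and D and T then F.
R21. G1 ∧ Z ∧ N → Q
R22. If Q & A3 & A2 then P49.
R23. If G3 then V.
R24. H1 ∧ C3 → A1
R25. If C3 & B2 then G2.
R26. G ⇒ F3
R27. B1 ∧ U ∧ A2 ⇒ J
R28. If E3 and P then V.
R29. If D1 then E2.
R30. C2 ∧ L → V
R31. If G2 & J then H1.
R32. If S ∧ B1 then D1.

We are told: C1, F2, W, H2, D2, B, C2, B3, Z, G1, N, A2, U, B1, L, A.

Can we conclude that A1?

No

Forward chaining from the given facts derives: A3, D, Y, F1, X, Q, P49, J, V, E1, P48, D1, P, E2, H, C3.
Rules concluding A1: R12 needs H3; R24 needs H1 — none of these are established.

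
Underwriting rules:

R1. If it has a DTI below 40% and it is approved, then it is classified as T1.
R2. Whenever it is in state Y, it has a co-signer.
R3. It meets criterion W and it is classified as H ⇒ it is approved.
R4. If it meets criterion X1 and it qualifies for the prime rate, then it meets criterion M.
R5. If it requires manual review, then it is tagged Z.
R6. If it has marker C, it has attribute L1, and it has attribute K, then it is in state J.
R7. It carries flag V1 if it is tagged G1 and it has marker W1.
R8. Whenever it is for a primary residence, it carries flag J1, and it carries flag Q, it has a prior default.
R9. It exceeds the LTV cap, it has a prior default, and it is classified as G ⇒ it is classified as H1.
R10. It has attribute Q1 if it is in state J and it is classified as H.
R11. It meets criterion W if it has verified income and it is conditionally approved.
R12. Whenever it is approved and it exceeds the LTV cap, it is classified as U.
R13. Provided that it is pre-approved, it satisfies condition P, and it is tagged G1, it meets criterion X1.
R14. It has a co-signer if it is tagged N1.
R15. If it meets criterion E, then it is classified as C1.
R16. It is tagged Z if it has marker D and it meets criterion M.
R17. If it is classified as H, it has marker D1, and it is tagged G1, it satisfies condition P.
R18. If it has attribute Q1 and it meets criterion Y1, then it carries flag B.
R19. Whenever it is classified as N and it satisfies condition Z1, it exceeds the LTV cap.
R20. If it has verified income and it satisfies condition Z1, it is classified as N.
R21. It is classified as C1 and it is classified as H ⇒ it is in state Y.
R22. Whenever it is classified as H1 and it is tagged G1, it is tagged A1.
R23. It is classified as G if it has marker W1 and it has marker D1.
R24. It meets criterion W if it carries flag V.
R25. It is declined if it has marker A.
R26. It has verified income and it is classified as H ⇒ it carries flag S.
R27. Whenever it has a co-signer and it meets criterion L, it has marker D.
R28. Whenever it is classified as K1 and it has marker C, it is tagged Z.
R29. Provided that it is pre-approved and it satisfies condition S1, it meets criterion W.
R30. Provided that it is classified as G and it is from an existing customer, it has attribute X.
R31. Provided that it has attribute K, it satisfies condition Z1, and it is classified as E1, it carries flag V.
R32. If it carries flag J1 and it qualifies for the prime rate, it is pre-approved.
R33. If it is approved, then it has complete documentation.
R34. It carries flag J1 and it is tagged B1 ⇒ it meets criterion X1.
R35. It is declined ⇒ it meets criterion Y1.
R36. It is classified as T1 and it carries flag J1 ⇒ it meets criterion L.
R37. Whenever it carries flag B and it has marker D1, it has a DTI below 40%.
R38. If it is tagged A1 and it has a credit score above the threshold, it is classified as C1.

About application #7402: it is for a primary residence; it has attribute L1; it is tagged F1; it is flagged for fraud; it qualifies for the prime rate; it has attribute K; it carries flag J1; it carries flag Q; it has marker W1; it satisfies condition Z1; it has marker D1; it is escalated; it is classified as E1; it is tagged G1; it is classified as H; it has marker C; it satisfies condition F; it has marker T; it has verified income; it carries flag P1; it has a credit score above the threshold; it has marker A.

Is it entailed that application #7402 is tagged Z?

By R6 (it has marker C, it has attribute L1, it has attribute K): it is in state J.
By R8 (it is for a primary residence, it carries flag J1, it carries flag Q): it has a prior default.
By R10 (it is in state J, it is classified as H): it has attribute Q1.
By R17 (it is classified as H, it has marker D1, it is tagged G1): it satisfies condition P.
By R20 (it has verified income, it satisfies condition Z1): it is classified as N.
By R23 (it has marker W1, it has marker D1): it is classified as G.
By R25 (it has marker A): it is declined.
By R31 (it has attribute K, it satisfies condition Z1, it is classified as E1): it carries flag V.
By R32 (it carries flag J1, it qualifies for the prime rate): it is pre-approved.
By R35 (it is declined): it meets criterion Y1.
By R13 (it is pre-approved, it satisfies condition P, it is tagged G1): it meets criterion X1.
By R18 (it has attribute Q1, it meets criterion Y1): it carries flag B.
By R19 (it is classified as N, it satisfies condition Z1): it exceeds the LTV cap.
By R24 (it carries flag V): it meets criterion W.
By R37 (it carries flag B, it has marker D1): it has a DTI below 40%.
By R3 (it meets criterion W, it is classified as H): it is approved.
By R4 (it meets criterion X1, it qualifies for the prime rate): it meets criterion M.
By R9 (it exceeds the LTV cap, it has a prior default, it is classified as G): it is classified as H1.
By R22 (it is classified as H1, it is tagged G1): it is tagged A1.
By R38 (it is tagged A1, it has a credit score above the threshold): it is classified as C1.
By R1 (it has a DTI below 40%, it is approved): it is classified as T1.
By R21 (it is classified as C1, it is classified as H): it is in state Y.
By R36 (it is classified as T1, it carries flag J1): it meets criterion L.
By R2 (it is in state Y): it has a co-signer.
By R27 (it has a co-signer, it meets criterion L): it has marker D.
By R16 (it has marker D, it meets criterion M): it is tagged Z.

Yes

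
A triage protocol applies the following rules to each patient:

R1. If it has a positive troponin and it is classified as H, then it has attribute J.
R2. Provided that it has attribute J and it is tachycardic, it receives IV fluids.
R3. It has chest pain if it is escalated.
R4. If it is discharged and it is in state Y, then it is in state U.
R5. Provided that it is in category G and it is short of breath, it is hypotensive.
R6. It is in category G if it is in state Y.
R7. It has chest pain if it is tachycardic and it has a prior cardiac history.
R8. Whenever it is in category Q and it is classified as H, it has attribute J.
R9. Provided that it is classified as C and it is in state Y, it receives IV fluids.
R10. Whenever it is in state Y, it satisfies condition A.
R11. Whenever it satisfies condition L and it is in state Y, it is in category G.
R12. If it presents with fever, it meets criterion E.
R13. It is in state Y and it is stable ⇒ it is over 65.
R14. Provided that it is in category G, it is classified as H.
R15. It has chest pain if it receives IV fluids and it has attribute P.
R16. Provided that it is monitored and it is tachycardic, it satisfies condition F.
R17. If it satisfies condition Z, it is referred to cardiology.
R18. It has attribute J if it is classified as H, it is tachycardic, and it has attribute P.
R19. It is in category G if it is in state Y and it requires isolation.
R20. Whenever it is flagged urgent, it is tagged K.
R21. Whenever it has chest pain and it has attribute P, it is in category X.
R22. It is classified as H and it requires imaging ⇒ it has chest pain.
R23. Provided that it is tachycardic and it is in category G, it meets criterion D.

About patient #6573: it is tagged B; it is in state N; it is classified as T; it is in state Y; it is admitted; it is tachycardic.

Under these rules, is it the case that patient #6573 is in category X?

No

Forward chaining from the given facts derives: is in category G, satisfies condition A, is classified as H, meets criterion D.
The only rule concluding "it is in category X" is R21, which needs "it has chest pain"; that is never established.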